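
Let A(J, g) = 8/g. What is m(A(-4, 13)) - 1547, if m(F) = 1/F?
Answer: -12363/8 ≈ -1545.4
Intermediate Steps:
m(A(-4, 13)) - 1547 = 1/(8/13) - 1547 = 13/8 - 1547 = -12363/8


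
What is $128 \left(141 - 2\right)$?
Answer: $17792$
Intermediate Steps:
$128 \left(141 - 2\right) = 128 \cdot 139 = 17792$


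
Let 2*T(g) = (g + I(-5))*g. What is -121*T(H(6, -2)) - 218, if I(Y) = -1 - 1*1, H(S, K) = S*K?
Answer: -10382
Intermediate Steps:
H(S, K) = K*S
I(Y) = -2 (I(Y) = -1 - 1 = -2)
T(g) = g*(-2 + g)/2 (T(g) = ((g - 2)*g)/2 = ((-2 + g)*g)/2 = (g*(-2 + g))/2 = g*(-2 + g)/2)
-121*T(H(6, -2)) - 218 = -121*(-2*6)*(-2 - 2*6)/2 - 218 = -121*(-12)*(-2 - 12)/2 - 218 = -121*(-12)*(-14)/2 - 218 = -121*84 - 218 = -10164 - 218 = -10382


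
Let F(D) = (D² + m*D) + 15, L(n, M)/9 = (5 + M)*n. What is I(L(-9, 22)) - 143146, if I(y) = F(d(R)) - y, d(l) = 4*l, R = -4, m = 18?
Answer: -140976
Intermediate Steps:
L(n, M) = 9*n*(5 + M) (L(n, M) = 9*((5 + M)*n) = 9*(n*(5 + M)) = 9*n*(5 + M))
F(D) = 15 + D² + 18*D (F(D) = (D² + 18*D) + 15 = 15 + D² + 18*D)
I(y) = -17 - y (I(y) = (15 + (4*(-4))² + 18*(4*(-4))) - y = (15 + (-16)² + 18*(-16)) - y = (15 + 256 - 288) - y = -17 - y)
I(L(-9, 22)) - 143146 = (-17 - 9*(-9)*(5 + 22)) - 143146 = (-17 - 9*(-9)*27) - 143146 = (-17 - 1*(-2187)) - 143146 = (-17 + 2187) - 143146 = 2170 - 143146 = -140976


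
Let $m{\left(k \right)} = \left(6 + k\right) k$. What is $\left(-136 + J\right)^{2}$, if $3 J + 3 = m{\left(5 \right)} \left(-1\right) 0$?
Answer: $18769$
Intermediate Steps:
$m{\left(k \right)} = k \left(6 + k\right)$
$J = -1$ ($J = -1 + \frac{5 \left(6 + 5\right) \left(-1\right) 0}{3} = -1 + \frac{5 \cdot 11 \left(-1\right) 0}{3} = -1 + \frac{55 \left(-1\right) 0}{3} = -1 + \frac{\left(-55\right) 0}{3} = -1 + \frac{1}{3} \cdot 0 = -1 + 0 = -1$)
$\left(-136 + J\right)^{2} = \left(-136 - 1\right)^{2} = \left(-137\right)^{2} = 18769$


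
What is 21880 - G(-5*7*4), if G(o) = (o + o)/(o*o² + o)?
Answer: 428869878/19601 ≈ 21880.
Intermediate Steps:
G(o) = 2*o/(o + o³) (G(o) = (2*o)/(o³ + o) = (2*o)/(o + o³) = 2*o/(o + o³))
21880 - G(-5*7*4) = 21880 - 2/(1 + (-5*7*4)²) = 21880 - 2/(1 + (-35*4)²) = 21880 - 2/(1 + (-140)²) = 21880 - 2/(1 + 19600) = 21880 - 2/19601 = 428869878/19601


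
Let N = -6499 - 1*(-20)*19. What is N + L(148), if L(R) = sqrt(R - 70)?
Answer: -6119 + sqrt(78) ≈ -6110.2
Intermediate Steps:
L(R) = sqrt(-70 + R)
N = -6119 (N = -6499 - (-20)*19 = -6499 - 1*(-380) = -6499 + 380 = -6119)
N + L(148) = -6119 + sqrt(-70 + 148) = -6119 + sqrt(78)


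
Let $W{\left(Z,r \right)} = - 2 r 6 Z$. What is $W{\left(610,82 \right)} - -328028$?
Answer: $-272212$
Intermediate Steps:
$W{\left(Z,r \right)} = - 12 Z r$
$W{\left(610,82 \right)} - -328028 = \left(-12\right) 610 \cdot 82 - -328028 = -600240 + 328028 = -272212$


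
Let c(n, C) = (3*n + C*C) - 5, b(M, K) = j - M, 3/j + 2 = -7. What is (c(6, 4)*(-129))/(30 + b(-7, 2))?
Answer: -11223/110 ≈ -102.03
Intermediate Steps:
j = -1/3 (j = 3/(-2 - 7) = 3/(-9) = 3*(-1/9) = -1/3 ≈ -0.33333)
b(M, K) = -1/3 - M
c(n, C) = -5 + C**2 + 3*n (c(n, C) = (3*n + C**2) - 5 = (C**2 + 3*n) - 5 = -5 + C**2 + 3*n)
(c(6, 4)*(-129))/(30 + b(-7, 2)) = ((-5 + 4**2 + 3*6)*(-129))/(30 + (-1/3 - 1*(-7))) = ((-5 + 16 + 18)*(-129))/(30 + (-1/3 + 7)) = (29*(-129))/(30 + 20/3) = -3741/(110/3) = (3/110)*(-3741) = -11223/110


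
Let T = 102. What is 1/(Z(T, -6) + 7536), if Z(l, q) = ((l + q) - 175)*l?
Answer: -1/522 ≈ -0.0019157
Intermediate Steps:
Z(l, q) = l*(-175 + l + q) (Z(l, q) = (-175 + l + q)*l = l*(-175 + l + q))
1/(Z(T, -6) + 7536) = 1/(102*(-175 + 102 - 6) + 7536) = 1/(102*(-79) + 7536) = 1/(-8058 + 7536) = 1/(-522) = -1/522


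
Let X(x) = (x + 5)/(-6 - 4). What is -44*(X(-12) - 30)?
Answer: 6446/5 ≈ 1289.2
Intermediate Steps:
X(x) = -½ - x/10 (X(x) = (5 + x)/(-10) = (5 + x)*(-⅒) = -½ - x/10)
-44*(X(-12) - 30) = -44*((-½ - ⅒*(-12)) - 30) = -44*((-½ + 6/5) - 30) = -44*(7/10 - 30) = -44*(-293/10) = 6446/5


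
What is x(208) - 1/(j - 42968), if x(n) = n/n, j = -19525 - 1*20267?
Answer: 82761/82760 ≈ 1.0000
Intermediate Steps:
j = -39792 (j = -19525 - 20267 = -39792)
x(n) = 1
x(208) - 1/(j - 42968) = 1 - 1/(-39792 - 42968) = 1 - 1/(-82760) = 1 - 1*(-1/82760) = 1 + 1/82760 = 82761/82760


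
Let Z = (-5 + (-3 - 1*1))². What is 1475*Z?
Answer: 119475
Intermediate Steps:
Z = 81 (Z = (-5 + (-3 - 1))² = (-5 - 4)² = (-9)² = 81)
1475*Z = 1475*81 = 119475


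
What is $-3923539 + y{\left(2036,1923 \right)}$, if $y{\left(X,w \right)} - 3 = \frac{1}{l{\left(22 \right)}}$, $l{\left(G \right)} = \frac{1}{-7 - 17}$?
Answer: $-3923560$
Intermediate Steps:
$l{\left(G \right)} = - \frac{1}{24}$ ($l{\left(G \right)} = \frac{1}{-7 + \left(-22 + 5\right)} = \frac{1}{-7 - 17} = \frac{1}{-24} = - \frac{1}{24}$)
$y{\left(X,w \right)} = -21$ ($y{\left(X,w \right)} = 3 + \frac{1}{- \frac{1}{24}} = 3 - 24 = -21$)
$-3923539 + y{\left(2036,1923 \right)} = -3923539 - 21 = -3923560$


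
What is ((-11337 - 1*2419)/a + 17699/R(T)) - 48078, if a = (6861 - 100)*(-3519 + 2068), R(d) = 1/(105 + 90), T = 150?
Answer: 33386374964653/9810211 ≈ 3.4032e+6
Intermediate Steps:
R(d) = 1/195
a = -9810211 (a = 6761*(-1451) = -9810211)
((-11337 - 1*2419)/a + 17699/R(T)) - 48078 = ((-11337 - 1*2419)/(-9810211) + 17699/(1/195)) - 48078 = ((-11337 - 2419)*(-1/9810211) + 17699*195) - 48078 = (-13756*(-1/9810211) + 3451305) - 48078 = (13756/9810211 + 3451305) - 48078 = 33858030289111/9810211 - 48078 = 33386374964653/9810211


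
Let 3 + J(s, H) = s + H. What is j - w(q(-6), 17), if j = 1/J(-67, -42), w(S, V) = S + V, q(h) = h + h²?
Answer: -5265/112 ≈ -47.009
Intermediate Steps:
J(s, H) = -3 + H + s (J(s, H) = -3 + (s + H) = -3 + (H + s) = -3 + H + s)
j = -1/112 (j = 1/(-3 - 42 - 67) = 1/(-112) = -1/112 ≈ -0.0089286)
j - w(q(-6), 17) = -1/112 - (-6*(1 - 6) + 17) = -1/112 - (-6*(-5) + 17) = -1/112 - (30 + 17) = -1/112 - 1*47 = -1/112 - 47 = -5265/112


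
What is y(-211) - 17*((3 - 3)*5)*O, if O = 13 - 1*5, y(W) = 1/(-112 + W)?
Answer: -1/323 ≈ -0.0030960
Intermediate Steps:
O = 8 (O = 13 - 5 = 8)
y(-211) - 17*((3 - 3)*5)*O = 1/(-112 - 211) - 17*((3 - 3)*5)*8 = 1/(-323) - 17*(0*5)*8 = -1/323 - 17*0*8 = -1/323 - 0*8 = -1/323 - 1*0 = -1/323 + 0 = -1/323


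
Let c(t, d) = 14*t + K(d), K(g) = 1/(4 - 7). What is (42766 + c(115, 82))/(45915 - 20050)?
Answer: 133127/77595 ≈ 1.7157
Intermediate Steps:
K(g) = -⅓ (K(g) = 1/(-3) = -⅓)
c(t, d) = -⅓ + 14*t (c(t, d) = 14*t - ⅓ = -⅓ + 14*t)
(42766 + c(115, 82))/(45915 - 20050) = (42766 + (-⅓ + 14*115))/(45915 - 20050) = (42766 + (-⅓ + 1610))/25865 = (42766 + 4829/3)*(1/25865) = (133127/3)*(1/25865) = 133127/77595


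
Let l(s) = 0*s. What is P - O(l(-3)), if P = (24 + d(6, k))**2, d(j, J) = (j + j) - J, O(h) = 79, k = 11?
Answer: 546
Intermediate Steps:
l(s) = 0
d(j, J) = -J + 2*j (d(j, J) = 2*j - J = -J + 2*j)
P = 625 (P = (24 + (-1*11 + 2*6))**2 = (24 + (-11 + 12))**2 = (24 + 1)**2 = 25**2 = 625)
P - O(l(-3)) = 625 - 1*79 = 625 - 79 = 546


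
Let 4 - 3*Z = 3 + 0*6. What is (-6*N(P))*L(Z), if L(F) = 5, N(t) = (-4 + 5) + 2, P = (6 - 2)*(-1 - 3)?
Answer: -90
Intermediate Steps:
P = -16 (P = 4*(-4) = -16)
N(t) = 3 (N(t) = 1 + 2 = 3)
Z = 1/3 (Z = 4/3 - (3 + 0*6)/3 = 4/3 - (3 + 0)/3 = 4/3 - 1/3*3 = 4/3 - 1 = 1/3 ≈ 0.33333)
(-6*N(P))*L(Z) = -6*3*5 = -18*5 = -90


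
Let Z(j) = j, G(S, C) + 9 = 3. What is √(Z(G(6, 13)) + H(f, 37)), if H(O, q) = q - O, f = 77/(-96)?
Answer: √18318/24 ≈ 5.6393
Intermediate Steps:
G(S, C) = -6 (G(S, C) = -9 + 3 = -6)
f = -77/96 (f = 77*(-1/96) = -77/96 ≈ -0.80208)
√(Z(G(6, 13)) + H(f, 37)) = √(-6 + (37 - 1*(-77/96))) = √(-6 + (37 + 77/96)) = √(-6 + 3629/96) = √(3053/96) = √18318/24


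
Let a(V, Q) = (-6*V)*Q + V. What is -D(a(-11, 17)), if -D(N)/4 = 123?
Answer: 492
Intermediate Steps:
a(V, Q) = V - 6*Q*V (a(V, Q) = -6*Q*V + V = V - 6*Q*V)
D(N) = -492 (D(N) = -4*123 = -492)
-D(a(-11, 17)) = -1*(-492) = 492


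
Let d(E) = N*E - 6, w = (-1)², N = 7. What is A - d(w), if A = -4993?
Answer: -4994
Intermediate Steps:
w = 1
d(E) = -6 + 7*E (d(E) = 7*E - 6 = -6 + 7*E)
A - d(w) = -4993 - (-6 + 7*1) = -4993 - (-6 + 7) = -4993 - 1*1 = -4993 - 1 = -4994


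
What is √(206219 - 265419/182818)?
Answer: √6892289738399414/182818 ≈ 454.11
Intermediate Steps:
√(206219 - 265419/182818) = √(37700279723/182818) = √6892289738399414/182818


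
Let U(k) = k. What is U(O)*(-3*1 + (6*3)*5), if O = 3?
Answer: 261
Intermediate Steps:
U(O)*(-3*1 + (6*3)*5) = 3*(-3*1 + (6*3)*5) = 3*(-3 + 18*5) = 3*(-3 + 90) = 3*87 = 261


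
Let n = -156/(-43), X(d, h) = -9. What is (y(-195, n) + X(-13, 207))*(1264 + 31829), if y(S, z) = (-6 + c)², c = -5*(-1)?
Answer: -264744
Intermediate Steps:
c = 5
n = 156/43 (n = -156*(-1/43) = 156/43 ≈ 3.6279)
y(S, z) = 1 (y(S, z) = (-6 + 5)² = (-1)² = 1)
(y(-195, n) + X(-13, 207))*(1264 + 31829) = (1 - 9)*(1264 + 31829) = -8*33093 = -264744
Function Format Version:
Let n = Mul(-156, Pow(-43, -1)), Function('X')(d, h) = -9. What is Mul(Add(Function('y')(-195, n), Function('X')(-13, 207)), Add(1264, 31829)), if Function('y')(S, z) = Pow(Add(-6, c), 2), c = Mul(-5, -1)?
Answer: -264744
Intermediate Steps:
c = 5
n = Rational(156, 43) (n = Mul(-156, Rational(-1, 43)) = Rational(156, 43) ≈ 3.6279)
Function('y')(S, z) = 1 (Function('y')(S, z) = Pow(Add(-6, 5), 2) = Pow(-1, 2) = 1)
Mul(Add(Function('y')(-195, n), Function('X')(-13, 207)), Add(1264, 31829)) = Mul(Add(1, -9), Add(1264, 31829)) = Mul(-8, 33093) = -264744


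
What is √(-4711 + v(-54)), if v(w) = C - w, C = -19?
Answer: 2*I*√1169 ≈ 68.381*I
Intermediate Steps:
v(w) = -19 - w
√(-4711 + v(-54)) = √(-4711 + (-19 - 1*(-54))) = √(-4711 + (-19 + 54)) = √(-4711 + 35) = √(-4676) = 2*I*√1169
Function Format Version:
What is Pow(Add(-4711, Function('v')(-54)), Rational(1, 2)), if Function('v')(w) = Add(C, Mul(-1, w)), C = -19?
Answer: Mul(2, I, Pow(1169, Rational(1, 2))) ≈ Mul(68.381, I)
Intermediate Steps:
Function('v')(w) = Add(-19, Mul(-1, w))
Pow(Add(-4711, Function('v')(-54)), Rational(1, 2)) = Pow(Add(-4711, Add(-19, Mul(-1, -54))), Rational(1, 2)) = Pow(Add(-4711, Add(-19, 54)), Rational(1, 2)) = Pow(Add(-4711, 35), Rational(1, 2)) = Pow(-4676, Rational(1, 2)) = Mul(2, I, Pow(1169, Rational(1, 2)))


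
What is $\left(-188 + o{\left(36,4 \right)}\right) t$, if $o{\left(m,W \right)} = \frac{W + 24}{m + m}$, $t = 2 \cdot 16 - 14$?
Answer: $-3377$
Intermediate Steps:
$t = 18$ ($t = 32 - 14 = 18$)
$o{\left(m,W \right)} = \frac{24 + W}{2 m}$
$\left(-188 + o{\left(36,4 \right)}\right) t = \left(-188 + \frac{24 + 4}{2 \cdot 36}\right) 18 = \left(-188 + \frac{1}{2} \cdot \frac{1}{36} \cdot 28\right) 18 = \left(-188 + \frac{7}{18}\right) 18 = \left(- \frac{3377}{18}\right) 18 = -3377$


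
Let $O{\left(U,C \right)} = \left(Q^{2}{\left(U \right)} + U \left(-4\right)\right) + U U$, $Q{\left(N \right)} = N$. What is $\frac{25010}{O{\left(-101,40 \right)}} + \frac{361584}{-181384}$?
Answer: $- \frac{186668929}{235867219} \approx -0.79142$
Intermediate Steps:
$O{\left(U,C \right)} = - 4 U + 2 U^{2}$ ($O{\left(U,C \right)} = \left(U^{2} + U \left(-4\right)\right) + U U = \left(U^{2} - 4 U\right) + U^{2} = - 4 U + 2 U^{2}$)
$\frac{25010}{O{\left(-101,40 \right)}} + \frac{361584}{-181384} = \frac{25010}{2 \left(-101\right) \left(-2 - 101\right)} + \frac{361584}{-181384} = \frac{25010}{2 \left(-101\right) \left(-103\right)} + 361584 \left(- \frac{1}{181384}\right) = \frac{25010}{20806} - \frac{45198}{22673} = 25010 \cdot \frac{1}{20806} - \frac{45198}{22673} = \frac{12505}{10403} - \frac{45198}{22673} = - \frac{186668929}{235867219}$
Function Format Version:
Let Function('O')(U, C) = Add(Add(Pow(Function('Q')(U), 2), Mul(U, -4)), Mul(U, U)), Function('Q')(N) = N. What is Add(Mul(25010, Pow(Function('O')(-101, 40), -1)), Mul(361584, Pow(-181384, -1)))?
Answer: Rational(-186668929, 235867219) ≈ -0.79142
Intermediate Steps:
Function('O')(U, C) = Add(Mul(-4, U), Mul(2, Pow(U, 2))) (Function('O')(U, C) = Add(Add(Pow(U, 2), Mul(U, -4)), Mul(U, U)) = Add(Add(Pow(U, 2), Mul(-4, U)), Pow(U, 2)) = Add(Mul(-4, U), Mul(2, Pow(U, 2))))
Add(Mul(25010, Pow(Function('O')(-101, 40), -1)), Mul(361584, Pow(-181384, -1))) = Add(Mul(25010, Pow(Mul(2, -101, Add(-2, -101)), -1)), Mul(361584, Pow(-181384, -1))) = Add(Mul(25010, Pow(Mul(2, -101, -103), -1)), Mul(361584, Rational(-1, 181384))) = Add(Mul(25010, Pow(20806, -1)), Rational(-45198, 22673)) = Add(Mul(25010, Rational(1, 20806)), Rational(-45198, 22673)) = Add(Rational(12505, 10403), Rational(-45198, 22673)) = Rational(-186668929, 235867219)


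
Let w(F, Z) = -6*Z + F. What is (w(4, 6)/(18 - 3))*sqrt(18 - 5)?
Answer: -32*sqrt(13)/15 ≈ -7.6918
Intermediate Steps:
w(F, Z) = F - 6*Z
(w(4, 6)/(18 - 3))*sqrt(18 - 5) = ((4 - 6*6)/(18 - 3))*sqrt(18 - 5) = ((4 - 36)/15)*sqrt(13) = (-32*1/15)*sqrt(13) = -32*sqrt(13)/15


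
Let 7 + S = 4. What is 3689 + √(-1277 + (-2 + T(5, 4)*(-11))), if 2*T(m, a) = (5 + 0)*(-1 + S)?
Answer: 3689 + I*√1169 ≈ 3689.0 + 34.191*I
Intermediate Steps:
S = -3 (S = -7 + 4 = -3)
T(m, a) = -10 (T(m, a) = ((5 + 0)*(-1 - 3))/2 = (5*(-4))/2 = (½)*(-20) = -10)
3689 + √(-1277 + (-2 + T(5, 4)*(-11))) = 3689 + √(-1277 + (-2 - 10*(-11))) = 3689 + √(-1277 + (-2 + 110)) = 3689 + √(-1277 + 108) = 3689 + √(-1169) = 3689 + I*√1169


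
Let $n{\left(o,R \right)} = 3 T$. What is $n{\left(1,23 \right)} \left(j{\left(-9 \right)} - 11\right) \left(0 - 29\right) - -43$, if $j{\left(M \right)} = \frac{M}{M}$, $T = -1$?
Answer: $-827$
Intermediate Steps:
$j{\left(M \right)} = 1$
$n{\left(o,R \right)} = -3$ ($n{\left(o,R \right)} = 3 \left(-1\right) = -3$)
$n{\left(1,23 \right)} \left(j{\left(-9 \right)} - 11\right) \left(0 - 29\right) - -43 = - 3 \left(1 - 11\right) \left(0 - 29\right) - -43 = - 3 \left(\left(-10\right) \left(-29\right)\right) + \left(-58 + 101\right) = \left(-3\right) 290 + 43 = -870 + 43 = -827$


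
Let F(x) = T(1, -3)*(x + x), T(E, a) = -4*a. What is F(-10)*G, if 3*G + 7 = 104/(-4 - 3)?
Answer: 12240/7 ≈ 1748.6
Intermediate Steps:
F(x) = 24*x (F(x) = (-4*(-3))*(x + x) = 12*(2*x) = 24*x)
G = -51/7 (G = -7/3 + (104/(-4 - 3))/3 = -7/3 + (104/(-7))/3 = -7/3 + (104*(-1/7))/3 = -7/3 + (1/3)*(-104/7) = -7/3 - 104/21 = -51/7 ≈ -7.2857)
F(-10)*G = (24*(-10))*(-51/7) = -240*(-51/7) = 12240/7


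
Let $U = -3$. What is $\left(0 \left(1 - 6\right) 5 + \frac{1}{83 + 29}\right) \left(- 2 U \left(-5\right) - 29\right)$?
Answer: $- \frac{59}{112} \approx -0.52679$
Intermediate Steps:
$\left(0 \left(1 - 6\right) 5 + \frac{1}{83 + 29}\right) \left(- 2 U \left(-5\right) - 29\right) = \left(0 \left(1 - 6\right) 5 + \frac{1}{83 + 29}\right) \left(\left(-2\right) \left(-3\right) \left(-5\right) - 29\right) = \left(0 \left(1 - 6\right) 5 + \frac{1}{112}\right) \left(6 \left(-5\right) - 29\right) = \left(0 \left(-5\right) 5 + \frac{1}{112}\right) \left(-30 - 29\right) = \left(0 \cdot 5 + \frac{1}{112}\right) \left(-59\right) = \left(0 + \frac{1}{112}\right) \left(-59\right) = \frac{1}{112} \left(-59\right) = - \frac{59}{112}$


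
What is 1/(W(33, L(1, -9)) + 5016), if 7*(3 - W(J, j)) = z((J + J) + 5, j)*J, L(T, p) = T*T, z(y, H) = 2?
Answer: 7/35067 ≈ 0.00019962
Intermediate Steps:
L(T, p) = T**2
W(J, j) = 3 - 2*J/7
1/(W(33, L(1, -9)) + 5016) = 1/((3 - 2/7*33) + 5016) = 1/((3 - 66/7) + 5016) = 1/(-45/7 + 5016) = 1/(35067/7) = 7/35067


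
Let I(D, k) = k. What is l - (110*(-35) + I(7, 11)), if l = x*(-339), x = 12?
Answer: -229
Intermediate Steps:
l = -4068 (l = 12*(-339) = -4068)
l - (110*(-35) + I(7, 11)) = -4068 - (110*(-35) + 11) = -4068 - (-3850 + 11) = -4068 - 1*(-3839) = -4068 + 3839 = -229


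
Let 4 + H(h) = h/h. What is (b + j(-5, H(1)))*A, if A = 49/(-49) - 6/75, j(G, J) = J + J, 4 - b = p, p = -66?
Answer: -1728/25 ≈ -69.120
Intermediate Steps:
H(h) = -3 (H(h) = -4 + h/h = -4 + 1 = -3)
b = 70 (b = 4 - 1*(-66) = 4 + 66 = 70)
j(G, J) = 2*J
A = -27/25 (A = 49*(-1/49) - 6*1/75 = -1 - 2/25 = -27/25 ≈ -1.0800)
(b + j(-5, H(1)))*A = (70 + 2*(-3))*(-27/25) = (70 - 6)*(-27/25) = 64*(-27/25) = -1728/25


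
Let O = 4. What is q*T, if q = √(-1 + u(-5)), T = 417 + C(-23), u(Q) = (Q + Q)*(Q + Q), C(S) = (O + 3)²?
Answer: 1398*√11 ≈ 4636.6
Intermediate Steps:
C(S) = 49 (C(S) = (4 + 3)² = 7² = 49)
u(Q) = 4*Q² (u(Q) = (2*Q)*(2*Q) = 4*Q²)
T = 466 (T = 417 + 49 = 466)
q = 3*√11 (q = √(-1 + 4*(-5)²) = √(-1 + 4*25) = √(-1 + 100) = √99 = 3*√11 ≈ 9.9499)
q*T = (3*√11)*466 = 1398*√11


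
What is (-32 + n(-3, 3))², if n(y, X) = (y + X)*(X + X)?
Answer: 1024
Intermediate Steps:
n(y, X) = 2*X*(X + y) (n(y, X) = (X + y)*(2*X) = 2*X*(X + y))
(-32 + n(-3, 3))² = (-32 + 2*3*(3 - 3))² = (-32 + 2*3*0)² = (-32 + 0)² = (-32)² = 1024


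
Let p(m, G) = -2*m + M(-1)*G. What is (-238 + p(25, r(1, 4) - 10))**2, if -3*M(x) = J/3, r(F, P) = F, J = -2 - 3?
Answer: 85849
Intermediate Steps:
J = -5
M(x) = 5/9 (M(x) = -(-5)/(3*3) = -1/3*(-5/3) = 5/9)
p(m, G) = -2*m + 5*G/9
(-238 + p(25, r(1, 4) - 10))**2 = (-238 + (-2*25 + 5*(1 - 10)/9))**2 = (-238 + (-50 + (5/9)*(-9)))**2 = (-238 + (-50 - 5))**2 = (-238 - 55)**2 = (-293)**2 = 85849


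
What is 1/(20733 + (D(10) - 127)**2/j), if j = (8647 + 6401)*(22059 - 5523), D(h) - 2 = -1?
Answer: 2304016/47769163875 ≈ 4.8232e-5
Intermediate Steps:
D(h) = 1 (D(h) = 2 - 1 = 1)
j = 248833728 (j = 15048*16536 = 248833728)
1/(20733 + (D(10) - 127)**2/j) = 1/(20733 + (1 - 127)**2/248833728) = 1/(20733 + (-126)**2*(1/248833728)) = 1/(20733 + 15876*(1/248833728)) = 1/(20733 + 147/2304016) = 1/(47769163875/2304016) = 2304016/47769163875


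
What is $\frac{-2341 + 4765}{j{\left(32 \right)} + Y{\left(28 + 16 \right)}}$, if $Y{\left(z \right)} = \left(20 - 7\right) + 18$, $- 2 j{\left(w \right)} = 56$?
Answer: $808$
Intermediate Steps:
$j{\left(w \right)} = -28$ ($j{\left(w \right)} = \left(- \frac{1}{2}\right) 56 = -28$)
$Y{\left(z \right)} = 31$ ($Y{\left(z \right)} = 13 + 18 = 31$)
$\frac{-2341 + 4765}{j{\left(32 \right)} + Y{\left(28 + 16 \right)}} = \frac{-2341 + 4765}{-28 + 31} = \frac{2424}{3} = 2424 \cdot \frac{1}{3} = 808$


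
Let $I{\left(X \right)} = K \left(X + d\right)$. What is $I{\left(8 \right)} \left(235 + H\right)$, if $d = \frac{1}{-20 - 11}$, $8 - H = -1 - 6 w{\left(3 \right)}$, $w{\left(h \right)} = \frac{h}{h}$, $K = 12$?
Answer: $\frac{741000}{31} \approx 23903.0$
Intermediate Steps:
$w{\left(h \right)} = 1$
$H = 15$ ($H = 8 - \left(-1 - 6\right) = 8 - -7 = 8 + 7 = 15$)
$d = - \frac{1}{31}$ ($d = \frac{1}{-31} = - \frac{1}{31} \approx -0.032258$)
$I{\left(X \right)} = - \frac{12}{31} + 12 X$ ($I{\left(X \right)} = 12 \left(X - \frac{1}{31}\right) = 12 \left(- \frac{1}{31} + X\right) = - \frac{12}{31} + 12 X$)
$I{\left(8 \right)} \left(235 + H\right) = \left(- \frac{12}{31} + 12 \cdot 8\right) \left(235 + 15\right) = \left(- \frac{12}{31} + 96\right) 250 = \frac{2964}{31} \cdot 250 = \frac{741000}{31}$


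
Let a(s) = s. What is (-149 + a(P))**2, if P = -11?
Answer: 25600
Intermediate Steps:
(-149 + a(P))**2 = (-149 - 11)**2 = (-160)**2 = 25600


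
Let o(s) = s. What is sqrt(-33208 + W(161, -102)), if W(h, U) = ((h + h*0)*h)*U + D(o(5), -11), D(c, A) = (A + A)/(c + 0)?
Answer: 6*I*sqrt(1859135)/5 ≈ 1636.2*I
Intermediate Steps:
D(c, A) = 2*A/c (D(c, A) = (2*A)/c = 2*A/c)
W(h, U) = -22/5 + U*h**2 (W(h, U) = ((h + h*0)*h)*U + 2*(-11)/5 = ((h + 0)*h)*U + 2*(-11)*(1/5) = (h*h)*U - 22/5 = h**2*U - 22/5 = U*h**2 - 22/5 = -22/5 + U*h**2)
sqrt(-33208 + W(161, -102)) = sqrt(-33208 + (-22/5 - 102*161**2)) = sqrt(-33208 + (-22/5 - 102*25921)) = sqrt(-33208 + (-22/5 - 2643942)) = sqrt(-33208 - 13219732/5) = sqrt(-13385772/5) = 6*I*sqrt(1859135)/5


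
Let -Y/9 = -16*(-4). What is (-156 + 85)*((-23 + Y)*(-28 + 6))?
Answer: -935638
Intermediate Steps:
Y = -576 (Y = -(-144)*(-4) = -9*64 = -576)
(-156 + 85)*((-23 + Y)*(-28 + 6)) = (-156 + 85)*((-23 - 576)*(-28 + 6)) = -(-42529)*(-22) = -71*13178 = -935638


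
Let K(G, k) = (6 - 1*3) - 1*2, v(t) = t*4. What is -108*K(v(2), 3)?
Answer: -108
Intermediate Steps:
v(t) = 4*t
K(G, k) = 1 (K(G, k) = (6 - 3) - 2 = 3 - 2 = 1)
-108*K(v(2), 3) = -108*1 = -108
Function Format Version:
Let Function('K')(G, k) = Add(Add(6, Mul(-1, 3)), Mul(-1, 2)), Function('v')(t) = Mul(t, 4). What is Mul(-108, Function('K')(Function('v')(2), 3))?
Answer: -108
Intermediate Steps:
Function('v')(t) = Mul(4, t)
Function('K')(G, k) = 1 (Function('K')(G, k) = Add(Add(6, -3), -2) = Add(3, -2) = 1)
Mul(-108, Function('K')(Function('v')(2), 3)) = Mul(-108, 1) = -108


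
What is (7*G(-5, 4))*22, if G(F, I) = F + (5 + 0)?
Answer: 0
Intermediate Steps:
G(F, I) = 5 + F (G(F, I) = F + 5 = 5 + F)
(7*G(-5, 4))*22 = (7*(5 - 5))*22 = (7*0)*22 = 0*22 = 0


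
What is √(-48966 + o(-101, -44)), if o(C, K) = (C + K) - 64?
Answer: 5*I*√1967 ≈ 221.75*I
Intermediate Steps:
o(C, K) = -64 + C + K
√(-48966 + o(-101, -44)) = √(-48966 + (-64 - 101 - 44)) = √(-48966 - 209) = √(-49175) = 5*I*√1967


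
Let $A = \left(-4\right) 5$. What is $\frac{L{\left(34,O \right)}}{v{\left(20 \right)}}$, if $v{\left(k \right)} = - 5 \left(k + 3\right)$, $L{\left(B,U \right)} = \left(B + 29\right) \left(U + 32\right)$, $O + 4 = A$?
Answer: $- \frac{504}{115} \approx -4.3826$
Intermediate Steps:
$A = -20$
$O = -24$ ($O = -4 - 20 = -24$)
$L{\left(B,U \right)} = \left(29 + B\right) \left(32 + U\right)$
$v{\left(k \right)} = -15 - 5 k$ ($v{\left(k \right)} = - 5 \left(3 + k\right) = -15 - 5 k$)
$\frac{L{\left(34,O \right)}}{v{\left(20 \right)}} = \frac{928 + 29 \left(-24\right) + 32 \cdot 34 + 34 \left(-24\right)}{-15 - 100} = \frac{928 - 696 + 1088 - 816}{-15 - 100} = \frac{504}{-115} = 504 \left(- \frac{1}{115}\right) = - \frac{504}{115}$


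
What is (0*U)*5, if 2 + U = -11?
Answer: 0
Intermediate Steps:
U = -13 (U = -2 - 11 = -13)
(0*U)*5 = (0*(-13))*5 = 0*5 = 0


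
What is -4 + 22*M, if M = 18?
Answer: 392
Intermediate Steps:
-4 + 22*M = -4 + 22*18 = -4 + 396 = 392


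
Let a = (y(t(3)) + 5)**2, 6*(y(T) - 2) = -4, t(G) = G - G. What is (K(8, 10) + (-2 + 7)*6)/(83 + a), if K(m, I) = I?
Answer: 90/277 ≈ 0.32491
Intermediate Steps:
t(G) = 0
y(T) = 4/3 (y(T) = 2 + (1/6)*(-4) = 2 - 2/3 = 4/3)
a = 361/9 (a = (4/3 + 5)**2 = (19/3)**2 = 361/9 ≈ 40.111)
(K(8, 10) + (-2 + 7)*6)/(83 + a) = (10 + (-2 + 7)*6)/(83 + 361/9) = (10 + 5*6)/(1108/9) = 9*(10 + 30)/1108 = (9/1108)*40 = 90/277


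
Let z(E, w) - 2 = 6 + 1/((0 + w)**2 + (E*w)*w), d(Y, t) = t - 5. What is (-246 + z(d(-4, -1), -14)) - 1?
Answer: -234221/980 ≈ -239.00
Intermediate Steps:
d(Y, t) = -5 + t
z(E, w) = 8 + 1/(w**2 + E*w**2) (z(E, w) = 2 + (6 + 1/((0 + w)**2 + (E*w)*w)) = 2 + (6 + 1/(w**2 + E*w**2)) = 8 + 1/(w**2 + E*w**2))
(-246 + z(d(-4, -1), -14)) - 1 = (-246 + (1 + 8*(-14)**2 + 8*(-5 - 1)*(-14)**2)/((-14)**2*(1 + (-5 - 1)))) - 1 = (-246 + (1 + 8*196 + 8*(-6)*196)/(196*(1 - 6))) - 1 = (-246 + (1/196)*(1 + 1568 - 9408)/(-5)) - 1 = (-246 + (1/196)*(-1/5)*(-7839)) - 1 = (-246 + 7839/980) - 1 = -233241/980 - 1 = -234221/980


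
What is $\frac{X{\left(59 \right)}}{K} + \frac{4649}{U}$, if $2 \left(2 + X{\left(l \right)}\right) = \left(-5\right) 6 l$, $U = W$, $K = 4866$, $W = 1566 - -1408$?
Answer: $\frac{4996024}{3617871} \approx 1.3809$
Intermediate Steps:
$W = 2974$ ($W = 1566 + 1408 = 2974$)
$U = 2974$
$X{\left(l \right)} = -2 - 15 l$ ($X{\left(l \right)} = -2 + \frac{\left(-5\right) 6 l}{2} = -2 + \frac{\left(-30\right) l}{2} = -2 - 15 l$)
$\frac{X{\left(59 \right)}}{K} + \frac{4649}{U} = \frac{-2 - 885}{4866} + \frac{4649}{2974} = \left(-2 - 885\right) \frac{1}{4866} + 4649 \cdot \frac{1}{2974} = \left(-887\right) \frac{1}{4866} + \frac{4649}{2974} = - \frac{887}{4866} + \frac{4649}{2974} = \frac{4996024}{3617871}$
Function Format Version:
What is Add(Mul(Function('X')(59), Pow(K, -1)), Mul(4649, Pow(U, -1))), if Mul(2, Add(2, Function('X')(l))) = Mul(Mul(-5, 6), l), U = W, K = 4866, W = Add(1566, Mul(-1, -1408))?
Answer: Rational(4996024, 3617871) ≈ 1.3809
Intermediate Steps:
W = 2974 (W = Add(1566, 1408) = 2974)
U = 2974
Function('X')(l) = Add(-2, Mul(-15, l)) (Function('X')(l) = Add(-2, Mul(Rational(1, 2), Mul(Mul(-5, 6), l))) = Add(-2, Mul(Rational(1, 2), Mul(-30, l))) = Add(-2, Mul(-15, l)))
Add(Mul(Function('X')(59), Pow(K, -1)), Mul(4649, Pow(U, -1))) = Add(Mul(Add(-2, Mul(-15, 59)), Pow(4866, -1)), Mul(4649, Pow(2974, -1))) = Add(Mul(Add(-2, -885), Rational(1, 4866)), Mul(4649, Rational(1, 2974))) = Add(Mul(-887, Rational(1, 4866)), Rational(4649, 2974)) = Add(Rational(-887, 4866), Rational(4649, 2974)) = Rational(4996024, 3617871)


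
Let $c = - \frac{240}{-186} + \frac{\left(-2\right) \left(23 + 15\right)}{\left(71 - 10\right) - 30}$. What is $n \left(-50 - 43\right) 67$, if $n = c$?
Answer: $7236$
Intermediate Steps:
$c = - \frac{36}{31}$ ($c = \left(-240\right) \left(- \frac{1}{186}\right) + \frac{\left(-2\right) 38}{61 - 30} = \frac{40}{31} - \frac{76}{31} = - \frac{36}{31} \approx -1.1613$)
$n = - \frac{36}{31} \approx -1.1613$
$n \left(-50 - 43\right) 67 = - \frac{36 \left(-50 - 43\right) 67}{31} = - \frac{36 \left(\left(-93\right) 67\right)}{31} = \left(- \frac{36}{31}\right) \left(-6231\right) = 7236$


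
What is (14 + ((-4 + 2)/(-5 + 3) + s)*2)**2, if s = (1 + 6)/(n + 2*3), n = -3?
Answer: 3844/9 ≈ 427.11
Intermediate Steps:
s = 7/3 (s = (1 + 6)/(-3 + 2*3) = 7/(-3 + 6) = 7/3 ≈ 2.3333)
(14 + ((-4 + 2)/(-5 + 3) + s)*2)**2 = (14 + ((-4 + 2)/(-5 + 3) + 7/3)*2)**2 = (14 + (-2/(-2) + 7/3)*2)**2 = (14 + (-2*(-1/2) + 7/3)*2)**2 = (14 + (1 + 7/3)*2)**2 = (14 + (10/3)*2)**2 = (14 + 20/3)**2 = (62/3)**2 = 3844/9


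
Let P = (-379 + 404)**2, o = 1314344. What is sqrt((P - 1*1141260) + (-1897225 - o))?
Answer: 2*I*sqrt(1088051) ≈ 2086.2*I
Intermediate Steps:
P = 625 (P = 25**2 = 625)
sqrt((P - 1*1141260) + (-1897225 - o)) = sqrt((625 - 1*1141260) + (-1897225 - 1*1314344)) = sqrt((625 - 1141260) + (-1897225 - 1314344)) = sqrt(-1140635 - 3211569) = sqrt(-4352204) = 2*I*sqrt(1088051)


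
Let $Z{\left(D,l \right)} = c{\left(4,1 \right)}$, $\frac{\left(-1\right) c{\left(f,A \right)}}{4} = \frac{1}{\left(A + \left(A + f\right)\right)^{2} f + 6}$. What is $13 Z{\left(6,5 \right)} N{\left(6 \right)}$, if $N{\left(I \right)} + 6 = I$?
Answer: $0$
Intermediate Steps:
$N{\left(I \right)} = -6 + I$
$c{\left(f,A \right)} = - \frac{4}{6 + f \left(f + 2 A\right)^{2}}$ ($c{\left(f,A \right)} = - \frac{4}{\left(A + \left(A + f\right)\right)^{2} f + 6} = - \frac{4}{\left(f + 2 A\right)^{2} f + 6} = - \frac{4}{f \left(f + 2 A\right)^{2} + 6} = - \frac{4}{6 + f \left(f + 2 A\right)^{2}}$)
$Z{\left(D,l \right)} = - \frac{2}{75}$ ($Z{\left(D,l \right)} = - \frac{4}{6 + 4 \left(4 + 2 \cdot 1\right)^{2}} = - \frac{4}{6 + 4 \left(4 + 2\right)^{2}} = - \frac{4}{6 + 4 \cdot 6^{2}} = - \frac{4}{6 + 4 \cdot 36} = - \frac{4}{6 + 144} = - \frac{4}{150} = \left(-4\right) \frac{1}{150} = - \frac{2}{75}$)
$13 Z{\left(6,5 \right)} N{\left(6 \right)} = 13 \left(- \frac{2}{75}\right) \left(-6 + 6\right) = \left(- \frac{26}{75}\right) 0 = 0$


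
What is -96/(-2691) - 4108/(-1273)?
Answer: 3725612/1141881 ≈ 3.2627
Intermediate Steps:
-96/(-2691) - 4108/(-1273) = -96*(-1/2691) - 4108*(-1/1273) = 32/897 + 4108/1273 = 3725612/1141881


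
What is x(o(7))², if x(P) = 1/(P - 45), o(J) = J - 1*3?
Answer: 1/1681 ≈ 0.00059488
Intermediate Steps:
o(J) = -3 + J (o(J) = J - 3 = -3 + J)
x(P) = 1/(-45 + P)
x(o(7))² = (1/(-45 + (-3 + 7)))² = (1/(-45 + 4))² = (1/(-41))² = (-1/41)² = 1/1681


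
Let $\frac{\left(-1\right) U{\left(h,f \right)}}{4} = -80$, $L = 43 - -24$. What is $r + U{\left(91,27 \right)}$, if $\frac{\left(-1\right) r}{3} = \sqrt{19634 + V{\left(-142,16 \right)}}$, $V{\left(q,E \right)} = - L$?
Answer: $320 - 3 \sqrt{19567} \approx -99.646$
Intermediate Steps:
$L = 67$ ($L = 43 + 24 = 67$)
$V{\left(q,E \right)} = -67$ ($V{\left(q,E \right)} = \left(-1\right) 67 = -67$)
$U{\left(h,f \right)} = 320$ ($U{\left(h,f \right)} = \left(-4\right) \left(-80\right) = 320$)
$r = - 3 \sqrt{19567}$ ($r = - 3 \sqrt{19634 - 67} = - 3 \sqrt{19567} \approx -419.65$)
$r + U{\left(91,27 \right)} = - 3 \sqrt{19567} + 320 = 320 - 3 \sqrt{19567}$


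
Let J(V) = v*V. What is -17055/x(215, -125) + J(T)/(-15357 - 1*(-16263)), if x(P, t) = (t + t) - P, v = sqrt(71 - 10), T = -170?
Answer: 1137/31 - 85*sqrt(61)/453 ≈ 35.212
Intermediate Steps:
v = sqrt(61) ≈ 7.8102
x(P, t) = -P + 2*t (x(P, t) = 2*t - P = -P + 2*t)
J(V) = V*sqrt(61) (J(V) = sqrt(61)*V = V*sqrt(61))
-17055/x(215, -125) + J(T)/(-15357 - 1*(-16263)) = -17055/(-1*215 + 2*(-125)) + (-170*sqrt(61))/(-15357 - 1*(-16263)) = -17055/(-215 - 250) + (-170*sqrt(61))/(-15357 + 16263) = -17055/(-465) - 170*sqrt(61)/906 = -17055*(-1/465) - 170*sqrt(61)*(1/906) = 1137/31 - 85*sqrt(61)/453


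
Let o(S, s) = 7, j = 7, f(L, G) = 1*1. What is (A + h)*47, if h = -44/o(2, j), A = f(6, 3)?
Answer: -1739/7 ≈ -248.43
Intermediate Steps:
f(L, G) = 1
A = 1
h = -44/7 ≈ -6.2857
(A + h)*47 = (1 - 44/7)*47 = -37/7*47 = -1739/7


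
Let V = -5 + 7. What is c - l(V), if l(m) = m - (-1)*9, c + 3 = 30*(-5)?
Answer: -164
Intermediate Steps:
V = 2
c = -153 (c = -3 + 30*(-5) = -3 - 150 = -153)
l(m) = 9 + m (l(m) = m - 1*(-9) = m + 9 = 9 + m)
c - l(V) = -153 - (9 + 2) = -153 - 1*11 = -153 - 11 = -164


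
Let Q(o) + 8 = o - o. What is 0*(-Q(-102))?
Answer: 0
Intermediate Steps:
Q(o) = -8 (Q(o) = -8 + (o - o) = -8 + 0 = -8)
0*(-Q(-102)) = 0*(-1*(-8)) = 0*8 = 0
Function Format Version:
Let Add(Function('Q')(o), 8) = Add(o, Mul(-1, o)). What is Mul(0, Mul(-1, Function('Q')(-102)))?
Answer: 0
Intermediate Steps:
Function('Q')(o) = -8 (Function('Q')(o) = Add(-8, Add(o, Mul(-1, o))) = Add(-8, 0) = -8)
Mul(0, Mul(-1, Function('Q')(-102))) = Mul(0, Mul(-1, -8)) = Mul(0, 8) = 0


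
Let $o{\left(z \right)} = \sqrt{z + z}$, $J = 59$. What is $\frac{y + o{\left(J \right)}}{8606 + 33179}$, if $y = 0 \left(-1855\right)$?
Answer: $\frac{\sqrt{118}}{41785} \approx 0.00025997$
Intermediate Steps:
$y = 0$
$o{\left(z \right)} = \sqrt{2} \sqrt{z}$ ($o{\left(z \right)} = \sqrt{2 z} = \sqrt{2} \sqrt{z}$)
$\frac{y + o{\left(J \right)}}{8606 + 33179} = \frac{0 + \sqrt{2} \sqrt{59}}{8606 + 33179} = \frac{0 + \sqrt{118}}{41785} = \sqrt{118} \cdot \frac{1}{41785} = \frac{\sqrt{118}}{41785}$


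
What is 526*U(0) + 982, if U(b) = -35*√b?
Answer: 982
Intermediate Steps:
526*U(0) + 982 = 526*(-35*√0) + 982 = 526*(-35*0) + 982 = 526*0 + 982 = 0 + 982 = 982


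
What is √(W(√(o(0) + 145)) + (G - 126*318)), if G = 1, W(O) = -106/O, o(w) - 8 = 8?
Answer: √(-1038576707 - 17066*√161)/161 ≈ 200.19*I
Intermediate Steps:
o(w) = 16 (o(w) = 8 + 8 = 16)
√(W(√(o(0) + 145)) + (G - 126*318)) = √(-106/√(16 + 145) + (1 - 126*318)) = √(-106*√161/161 + (1 - 40068)) = √(-106*√161/161 - 40067) = √(-40067 - 106*√161/161)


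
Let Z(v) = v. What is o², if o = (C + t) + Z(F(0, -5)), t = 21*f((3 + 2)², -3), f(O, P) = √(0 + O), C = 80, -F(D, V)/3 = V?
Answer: 40000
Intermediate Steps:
F(D, V) = -3*V
f(O, P) = √O
t = 105 (t = 21*√((3 + 2)²) = 21*√(5²) = 21*√25 = 21*5 = 105)
o = 200 (o = (80 + 105) - 3*(-5) = 185 + 15 = 200)
o² = 200² = 40000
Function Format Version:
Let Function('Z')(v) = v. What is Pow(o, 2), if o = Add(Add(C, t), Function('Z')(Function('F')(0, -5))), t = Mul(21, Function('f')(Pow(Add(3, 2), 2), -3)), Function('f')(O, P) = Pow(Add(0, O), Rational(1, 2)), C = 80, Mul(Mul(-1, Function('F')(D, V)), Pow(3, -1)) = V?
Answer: 40000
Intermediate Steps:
Function('F')(D, V) = Mul(-3, V)
Function('f')(O, P) = Pow(O, Rational(1, 2))
t = 105 (t = Mul(21, Pow(Pow(Add(3, 2), 2), Rational(1, 2))) = Mul(21, Pow(Pow(5, 2), Rational(1, 2))) = Mul(21, Pow(25, Rational(1, 2))) = Mul(21, 5) = 105)
o = 200 (o = Add(Add(80, 105), Mul(-3, -5)) = Add(185, 15) = 200)
Pow(o, 2) = Pow(200, 2) = 40000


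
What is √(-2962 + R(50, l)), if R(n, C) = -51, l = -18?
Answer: I*√3013 ≈ 54.891*I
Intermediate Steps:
√(-2962 + R(50, l)) = √(-2962 - 51) = √(-3013) = I*√3013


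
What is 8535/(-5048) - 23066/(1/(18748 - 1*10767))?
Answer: -929285046343/5048 ≈ -1.8409e+8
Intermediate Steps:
8535/(-5048) - 23066/(1/(18748 - 1*10767)) = 8535*(-1/5048) - 23066/(1/(18748 - 10767)) = -8535/5048 - 23066/(1/7981) = -8535/5048 - 23066/1/7981 = -8535/5048 - 23066*7981 = -8535/5048 - 184089746 = -929285046343/5048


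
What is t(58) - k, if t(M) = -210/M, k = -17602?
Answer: 510353/29 ≈ 17598.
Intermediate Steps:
t(58) - k = -210/58 - 1*(-17602) = -210*1/58 + 17602 = -105/29 + 17602 = 510353/29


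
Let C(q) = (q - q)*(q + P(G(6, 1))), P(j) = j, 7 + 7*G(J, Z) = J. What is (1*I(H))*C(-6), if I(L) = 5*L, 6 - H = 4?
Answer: 0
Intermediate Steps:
H = 2 (H = 6 - 1*4 = 6 - 4 = 2)
G(J, Z) = -1 + J/7
C(q) = 0 (C(q) = (q - q)*(q + (-1 + (1/7)*6)) = 0*(q + (-1 + 6/7)) = 0*(q - 1/7) = 0*(-1/7 + q) = 0)
(1*I(H))*C(-6) = (1*(5*2))*0 = (1*10)*0 = 10*0 = 0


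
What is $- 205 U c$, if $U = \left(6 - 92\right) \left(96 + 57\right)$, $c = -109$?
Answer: $-294015510$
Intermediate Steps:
$U = -13158$ ($U = \left(-86\right) 153 = -13158$)
$- 205 U c = \left(-205\right) \left(-13158\right) \left(-109\right) = 2697390 \left(-109\right) = -294015510$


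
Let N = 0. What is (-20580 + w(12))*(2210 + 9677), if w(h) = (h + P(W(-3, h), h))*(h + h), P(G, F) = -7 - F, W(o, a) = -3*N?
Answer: -246631476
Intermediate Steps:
W(o, a) = 0 (W(o, a) = -3*0 = 0)
w(h) = -14*h (w(h) = (h + (-7 - h))*(h + h) = -14*h)
(-20580 + w(12))*(2210 + 9677) = (-20580 - 14*12)*(2210 + 9677) = (-20580 - 168)*11887 = -20748*11887 = -246631476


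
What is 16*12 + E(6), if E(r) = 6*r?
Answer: 228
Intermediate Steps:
16*12 + E(6) = 16*12 + 6*6 = 192 + 36 = 228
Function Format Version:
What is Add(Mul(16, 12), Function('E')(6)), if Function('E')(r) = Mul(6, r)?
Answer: 228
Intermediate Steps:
Add(Mul(16, 12), Function('E')(6)) = Add(Mul(16, 12), Mul(6, 6)) = Add(192, 36) = 228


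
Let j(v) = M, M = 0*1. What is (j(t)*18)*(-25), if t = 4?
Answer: 0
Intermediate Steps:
M = 0
j(v) = 0
(j(t)*18)*(-25) = (0*18)*(-25) = 0*(-25) = 0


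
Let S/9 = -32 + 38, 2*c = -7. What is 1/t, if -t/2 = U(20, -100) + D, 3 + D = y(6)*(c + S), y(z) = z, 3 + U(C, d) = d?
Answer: -1/394 ≈ -0.0025381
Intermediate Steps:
c = -7/2 (c = (½)*(-7) = -7/2 ≈ -3.5000)
U(C, d) = -3 + d
S = 54 (S = 9*(-32 + 38) = 9*6 = 54)
D = 300 (D = -3 + 6*(-7/2 + 54) = -3 + 6*(101/2) = -3 + 303 = 300)
t = -394 (t = -2*((-3 - 100) + 300) = -2*(-103 + 300) = -2*197 = -394)
1/t = 1/(-394) = -1/394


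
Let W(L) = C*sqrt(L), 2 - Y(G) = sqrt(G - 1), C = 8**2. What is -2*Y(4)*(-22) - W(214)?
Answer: 88 - 64*sqrt(214) - 44*sqrt(3) ≈ -924.45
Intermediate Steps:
C = 64
Y(G) = 2 - sqrt(-1 + G) (Y(G) = 2 - sqrt(G - 1) = 2 - sqrt(-1 + G))
W(L) = 64*sqrt(L)
-2*Y(4)*(-22) - W(214) = -2*(2 - sqrt(-1 + 4))*(-22) - 64*sqrt(214) = -2*(2 - sqrt(3))*(-22) - 64*sqrt(214) = (-4 + 2*sqrt(3))*(-22) - 64*sqrt(214) = (88 - 44*sqrt(3)) - 64*sqrt(214) = 88 - 64*sqrt(214) - 44*sqrt(3)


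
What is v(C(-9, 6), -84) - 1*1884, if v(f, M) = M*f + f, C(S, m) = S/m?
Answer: -3519/2 ≈ -1759.5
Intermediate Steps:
v(f, M) = f + M*f
v(C(-9, 6), -84) - 1*1884 = (-9/6)*(1 - 84) - 1*1884 = -9*⅙*(-83) - 1884 = -3/2*(-83) - 1884 = 249/2 - 1884 = -3519/2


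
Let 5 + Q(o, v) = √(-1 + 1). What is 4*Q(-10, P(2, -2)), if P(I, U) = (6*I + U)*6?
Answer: -20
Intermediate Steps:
P(I, U) = 6*U + 36*I (P(I, U) = (U + 6*I)*6 = 6*U + 36*I)
Q(o, v) = -5 (Q(o, v) = -5 + √(-1 + 1) = -5 + √0 = -5 + 0 = -5)
4*Q(-10, P(2, -2)) = 4*(-5) = -20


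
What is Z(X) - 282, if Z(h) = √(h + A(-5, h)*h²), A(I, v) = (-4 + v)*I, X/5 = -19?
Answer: -282 + 4*√279205 ≈ 1831.6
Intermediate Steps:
X = -95 (X = 5*(-19) = -95)
A(I, v) = I*(-4 + v)
Z(h) = √(h + h²*(20 - 5*h)) (Z(h) = √(h + (-5*(-4 + h))*h²) = √(h + (20 - 5*h)*h²) = √(h + h²*(20 - 5*h)))
Z(X) - 282 = √(-95*(1 + 5*(-95)*(4 - 1*(-95)))) - 282 = √(-95*(1 + 5*(-95)*(4 + 95))) - 282 = √(-95*(1 + 5*(-95)*99)) - 282 = √(-95*(1 - 47025)) - 282 = √(-95*(-47024)) - 282 = √4467280 - 282 = 4*√279205 - 282 = -282 + 4*√279205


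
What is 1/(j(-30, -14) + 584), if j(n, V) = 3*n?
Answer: 1/494 ≈ 0.0020243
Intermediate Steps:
1/(j(-30, -14) + 584) = 1/(3*(-30) + 584) = 1/(-90 + 584) = 1/494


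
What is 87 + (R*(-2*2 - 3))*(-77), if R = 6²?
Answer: 19491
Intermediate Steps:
R = 36
87 + (R*(-2*2 - 3))*(-77) = 87 + (36*(-2*2 - 3))*(-77) = 87 + (36*(-4 - 3))*(-77) = 87 + (36*(-7))*(-77) = 87 - 252*(-77) = 87 + 19404 = 19491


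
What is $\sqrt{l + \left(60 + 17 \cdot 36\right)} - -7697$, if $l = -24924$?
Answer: $7697 + 2 i \sqrt{6063} \approx 7697.0 + 155.73 i$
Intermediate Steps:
$\sqrt{l + \left(60 + 17 \cdot 36\right)} - -7697 = \sqrt{-24924 + \left(60 + 17 \cdot 36\right)} - -7697 = \sqrt{-24924 + \left(60 + 612\right)} + 7697 = \sqrt{-24924 + 672} + 7697 = \sqrt{-24252} + 7697 = 2 i \sqrt{6063} + 7697 = 7697 + 2 i \sqrt{6063}$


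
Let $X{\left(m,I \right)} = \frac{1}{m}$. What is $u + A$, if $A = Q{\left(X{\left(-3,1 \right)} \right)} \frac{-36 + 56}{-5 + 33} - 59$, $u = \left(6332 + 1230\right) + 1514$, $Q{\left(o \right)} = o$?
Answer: $\frac{189352}{21} \approx 9016.8$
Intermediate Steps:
$u = 9076$ ($u = 7562 + 1514 = 9076$)
$A = - \frac{1244}{21}$ ($A = \frac{\left(-36 + 56\right) \frac{1}{-5 + 33}}{-3} - 59 = - \frac{20 \cdot \frac{1}{28}}{3} - 59 = \left(- \frac{1}{3}\right) \frac{5}{7} - 59 = - \frac{5}{21} - 59 = - \frac{1244}{21} \approx -59.238$)
$u + A = 9076 - \frac{1244}{21} = \frac{189352}{21}$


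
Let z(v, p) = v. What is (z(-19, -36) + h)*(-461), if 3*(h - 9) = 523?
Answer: -227273/3 ≈ -75758.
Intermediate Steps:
h = 550/3 (h = 9 + (⅓)*523 = 9 + 523/3 = 550/3 ≈ 183.33)
(z(-19, -36) + h)*(-461) = (-19 + 550/3)*(-461) = (493/3)*(-461) = -227273/3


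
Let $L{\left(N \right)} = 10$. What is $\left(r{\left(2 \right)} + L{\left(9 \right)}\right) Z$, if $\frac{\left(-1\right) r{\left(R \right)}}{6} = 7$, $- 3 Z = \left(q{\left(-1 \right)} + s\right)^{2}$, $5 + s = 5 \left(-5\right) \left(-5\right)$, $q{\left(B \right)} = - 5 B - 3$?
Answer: $\frac{476288}{3} \approx 1.5876 \cdot 10^{5}$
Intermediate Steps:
$q{\left(B \right)} = -3 - 5 B$
$s = 120$ ($s = -5 + 5 \left(-5\right) \left(-5\right) = -5 - -125 = -5 + 125 = 120$)
$Z = - \frac{14884}{3}$ ($Z = - \frac{\left(\left(-3 - -5\right) + 120\right)^{2}}{3} = - \frac{\left(\left(-3 + 5\right) + 120\right)^{2}}{3} = - \frac{\left(2 + 120\right)^{2}}{3} = - \frac{122^{2}}{3} = \left(- \frac{1}{3}\right) 14884 = - \frac{14884}{3} \approx -4961.3$)
$r{\left(R \right)} = -42$ ($r{\left(R \right)} = \left(-6\right) 7 = -42$)
$\left(r{\left(2 \right)} + L{\left(9 \right)}\right) Z = \left(-42 + 10\right) \left(- \frac{14884}{3}\right) = \left(-32\right) \left(- \frac{14884}{3}\right) = \frac{476288}{3}$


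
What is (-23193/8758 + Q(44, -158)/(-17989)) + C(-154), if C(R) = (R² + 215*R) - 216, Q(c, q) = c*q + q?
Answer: -1514387981317/157547662 ≈ -9612.3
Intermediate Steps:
Q(c, q) = q + c*q
C(R) = -216 + R² + 215*R
(-23193/8758 + Q(44, -158)/(-17989)) + C(-154) = (-23193/8758 - 158*(1 + 44)/(-17989)) + (-216 + (-154)² + 215*(-154)) = (-23193*1/8758 - 158*45*(-1/17989)) + (-216 + 23716 - 33110) = (-23193/8758 - 7110*(-1/17989)) - 9610 = (-23193/8758 + 7110/17989) - 9610 = -354949497/157547662 - 9610 = -1514387981317/157547662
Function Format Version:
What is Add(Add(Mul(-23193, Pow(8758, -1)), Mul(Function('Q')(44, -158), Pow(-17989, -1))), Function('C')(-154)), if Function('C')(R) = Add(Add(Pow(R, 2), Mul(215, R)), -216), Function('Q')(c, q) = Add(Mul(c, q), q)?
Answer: Rational(-1514387981317, 157547662) ≈ -9612.3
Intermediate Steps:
Function('Q')(c, q) = Add(q, Mul(c, q))
Function('C')(R) = Add(-216, Pow(R, 2), Mul(215, R))
Add(Add(Mul(-23193, Pow(8758, -1)), Mul(Function('Q')(44, -158), Pow(-17989, -1))), Function('C')(-154)) = Add(Add(Mul(-23193, Pow(8758, -1)), Mul(Mul(-158, Add(1, 44)), Pow(-17989, -1))), Add(-216, Pow(-154, 2), Mul(215, -154))) = Add(Add(Mul(-23193, Rational(1, 8758)), Mul(Mul(-158, 45), Rational(-1, 17989))), Add(-216, 23716, -33110)) = Add(Add(Rational(-23193, 8758), Mul(-7110, Rational(-1, 17989))), -9610) = Add(Add(Rational(-23193, 8758), Rational(7110, 17989)), -9610) = Add(Rational(-354949497, 157547662), -9610) = Rational(-1514387981317, 157547662)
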